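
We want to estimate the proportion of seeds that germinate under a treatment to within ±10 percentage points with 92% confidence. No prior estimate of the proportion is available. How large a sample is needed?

For a proportion with margin E = 0.1 at 92% confidence, z = 1.751.
With no prior estimate, use p = 0.5, which maximizes p(1−p) at 0.25.
n = 0.25 × (z/E)² = 0.25 × (1.751/0.1)² = 76.65
Round up: n = 77.

n = 77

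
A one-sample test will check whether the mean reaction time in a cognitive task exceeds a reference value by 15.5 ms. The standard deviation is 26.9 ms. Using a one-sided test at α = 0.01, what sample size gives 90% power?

For a one-sample z-test, n = ((z_α + z_β)·σ/δ)².
z_α = 2.326 (one-sided α = 0.01); z_β = 1.282 (power 90% → β = 0.1).
n = (3.608 × 26.9 / 15.5)² = 39.21
Round up: n = 40.

40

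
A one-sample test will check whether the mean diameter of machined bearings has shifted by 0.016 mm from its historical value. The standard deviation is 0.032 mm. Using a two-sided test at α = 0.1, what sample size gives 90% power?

For a one-sample z-test, n = ((z_{α/2} + z_β)·σ/δ)².
z_{α/2} = 1.645 (two-sided α = 0.1); z_β = 1.282 (power 90% → β = 0.1).
n = (2.927 × 0.032 / 0.016)² = 34.27
Round up: n = 35.

n = 35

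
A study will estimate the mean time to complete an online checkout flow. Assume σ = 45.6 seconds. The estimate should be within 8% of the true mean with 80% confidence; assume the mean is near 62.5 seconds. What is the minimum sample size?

For a mean, the margin of error is E = z·σ/√n, so n = (zσ/E)².
At 80% confidence, z = 1.282.
E = 8% of 62.5 = 5 seconds.
n = (1.282 × 45.6 / 5)² = 136.70
Round up: n = 137.

137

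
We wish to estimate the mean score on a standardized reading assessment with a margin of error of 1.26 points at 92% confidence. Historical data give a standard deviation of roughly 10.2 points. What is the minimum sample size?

201

For a mean, the margin of error is E = z·σ/√n, so n = (zσ/E)².
At 92% confidence, z = 1.751.
n = (1.751 × 10.2 / 1.26)² = 200.92
Round up: n = 201.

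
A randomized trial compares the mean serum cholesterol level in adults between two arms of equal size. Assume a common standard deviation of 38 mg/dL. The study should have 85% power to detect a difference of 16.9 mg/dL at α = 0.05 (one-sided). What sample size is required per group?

73 per group

For two equal groups, n per group = 2·((z_α + z_β)·σ/δ)².
z_α = 1.645; z_β = 1.036 (power 85%).
n = 2 × (2.681 × 38 / 16.9)² = 2 × 36.34 = 72.68
Round up: n = 73 per group.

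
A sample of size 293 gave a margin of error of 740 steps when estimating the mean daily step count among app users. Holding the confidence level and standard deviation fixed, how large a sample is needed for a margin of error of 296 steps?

n = 1832

Margin of error scales as 1/√n, so n₂ = n₁·(E₁/E₂)².
n₂ = 293 × (740/296)² = 293 × 6.25 = 1831.25
Round up: n₂ = 1832.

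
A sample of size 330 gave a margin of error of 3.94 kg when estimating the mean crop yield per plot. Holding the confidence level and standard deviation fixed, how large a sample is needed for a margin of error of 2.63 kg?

741

Margin of error scales as 1/√n, so n₂ = n₁·(E₁/E₂)².
n₂ = 330 × (3.94/2.63)² = 330 × 2.244 = 740.52
Round up: n₂ = 741.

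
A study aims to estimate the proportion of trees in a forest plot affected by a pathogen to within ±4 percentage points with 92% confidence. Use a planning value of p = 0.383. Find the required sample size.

453

For a proportion with margin E = 0.04 at 92% confidence, z = 1.751.
n = p̂(1−p̂)(z/E)² = 0.383 × 0.617 × (1.751/0.04)² = 452.83
Round up: n = 453.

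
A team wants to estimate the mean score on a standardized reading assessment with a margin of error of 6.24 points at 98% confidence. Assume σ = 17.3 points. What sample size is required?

For a mean, the margin of error is E = z·σ/√n, so n = (zσ/E)².
At 98% confidence, z = 2.326.
n = (2.326 × 17.3 / 6.24)² = 41.59
Round up: n = 42.

42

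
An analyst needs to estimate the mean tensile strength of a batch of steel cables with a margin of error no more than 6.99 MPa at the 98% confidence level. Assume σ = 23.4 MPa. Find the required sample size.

For a mean, the margin of error is E = z·σ/√n, so n = (zσ/E)².
At 98% confidence, z = 2.326.
n = (2.326 × 23.4 / 6.99)² = 60.63
Round up: n = 61.

61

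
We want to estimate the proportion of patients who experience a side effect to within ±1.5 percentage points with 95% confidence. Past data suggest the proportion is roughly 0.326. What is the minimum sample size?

3752

For a proportion with margin E = 0.015 at 95% confidence, z = 1.960.
n = p̂(1−p̂)(z/E)² = 0.326 × 0.674 × (1.960/0.015)² = 3751.52
Round up: n = 3752.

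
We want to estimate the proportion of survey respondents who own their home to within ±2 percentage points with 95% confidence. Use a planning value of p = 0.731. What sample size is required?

1889

For a proportion with margin E = 0.02 at 95% confidence, z = 1.960.
n = p̂(1−p̂)(z/E)² = 0.731 × 0.269 × (1.960/0.02)² = 1888.52
Round up: n = 1889.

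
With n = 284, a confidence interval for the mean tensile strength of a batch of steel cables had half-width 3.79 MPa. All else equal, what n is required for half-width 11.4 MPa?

n = 32

Margin of error scales as 1/√n, so n₂ = n₁·(E₁/E₂)².
n₂ = 284 × (3.79/11.4)² = 284 × 0.1105 = 31.38
Round up: n₂ = 32.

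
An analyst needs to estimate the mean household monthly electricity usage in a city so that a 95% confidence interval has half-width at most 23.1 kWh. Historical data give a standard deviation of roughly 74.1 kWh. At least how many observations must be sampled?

n = 40

For a mean, the margin of error is E = z·σ/√n, so n = (zσ/E)².
At 95% confidence, z = 1.960.
n = (1.960 × 74.1 / 23.1)² = 39.53
Round up: n = 40.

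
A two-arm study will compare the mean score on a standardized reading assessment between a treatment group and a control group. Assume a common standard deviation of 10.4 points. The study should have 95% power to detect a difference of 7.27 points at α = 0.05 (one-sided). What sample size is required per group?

45 per group

For two equal groups, n per group = 2·((z_α + z_β)·σ/δ)².
z_α = 1.645; z_β = 1.645 (power 95%).
n = 2 × (3.290 × 10.4 / 7.27)² = 2 × 22.15 = 44.30
Round up: n = 45 per group.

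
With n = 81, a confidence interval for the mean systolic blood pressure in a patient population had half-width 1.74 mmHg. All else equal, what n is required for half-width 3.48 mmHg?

21

Margin of error scales as 1/√n, so n₂ = n₁·(E₁/E₂)².
n₂ = 81 × (1.74/3.48)² = 81 × 0.25 = 20.25
Round up: n₂ = 21.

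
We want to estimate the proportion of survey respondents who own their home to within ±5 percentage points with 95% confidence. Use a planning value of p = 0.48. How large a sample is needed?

n = 384

For a proportion with margin E = 0.05 at 95% confidence, z = 1.960.
n = p̂(1−p̂)(z/E)² = 0.48 × 0.52 × (1.960/0.05)² = 383.55
Round up: n = 384.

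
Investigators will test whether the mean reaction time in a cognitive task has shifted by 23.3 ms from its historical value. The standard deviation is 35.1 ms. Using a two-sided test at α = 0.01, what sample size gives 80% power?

For a one-sample z-test, n = ((z_{α/2} + z_β)·σ/δ)².
z_{α/2} = 2.576 (two-sided α = 0.01); z_β = 0.842 (power 80% → β = 0.2).
n = (3.418 × 35.1 / 23.3)² = 26.51
Round up: n = 27.

27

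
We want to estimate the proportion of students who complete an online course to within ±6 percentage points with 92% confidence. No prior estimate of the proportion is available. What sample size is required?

For a proportion with margin E = 0.06 at 92% confidence, z = 1.751.
With no prior estimate, use p = 0.5, which maximizes p(1−p) at 0.25.
n = 0.25 × (z/E)² = 0.25 × (1.751/0.06)² = 212.92
Round up: n = 213.

213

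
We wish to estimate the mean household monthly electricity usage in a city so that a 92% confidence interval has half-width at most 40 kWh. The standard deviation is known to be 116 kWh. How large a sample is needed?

For a mean, the margin of error is E = z·σ/√n, so n = (zσ/E)².
At 92% confidence, z = 1.751.
n = (1.751 × 116 / 40)² = 25.79
Round up: n = 26.

26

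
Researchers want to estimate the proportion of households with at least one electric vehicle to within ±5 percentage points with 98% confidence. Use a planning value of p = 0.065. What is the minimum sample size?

n = 132

For a proportion with margin E = 0.05 at 98% confidence, z = 2.326.
n = p̂(1−p̂)(z/E)² = 0.065 × 0.935 × (2.326/0.05)² = 131.52
Round up: n = 132.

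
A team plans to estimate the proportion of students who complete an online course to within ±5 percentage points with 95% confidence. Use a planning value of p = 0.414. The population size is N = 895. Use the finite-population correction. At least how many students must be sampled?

For a proportion with margin E = 0.05 at 95% confidence, z = 1.960.
n = p̂(1−p̂)(z/E)² = 0.414 × 0.586 × (1.960/0.05)² = 372.80 — call this n₀.
Finite-population correction with N = 895: n = n₀ / (1 + (n₀−1)/N) = 372.80 / 1.415 = 263.46
Round up: n = 264.

264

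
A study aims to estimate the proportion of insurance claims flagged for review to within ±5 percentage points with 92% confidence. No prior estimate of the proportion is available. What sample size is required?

For a proportion with margin E = 0.05 at 92% confidence, z = 1.751.
With no prior estimate, use p = 0.5, which maximizes p(1−p) at 0.25.
n = 0.25 × (z/E)² = 0.25 × (1.751/0.05)² = 306.60
Round up: n = 307.

307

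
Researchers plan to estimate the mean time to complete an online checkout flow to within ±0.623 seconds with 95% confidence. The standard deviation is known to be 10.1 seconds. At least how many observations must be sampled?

For a mean, the margin of error is E = z·σ/√n, so n = (zσ/E)².
At 95% confidence, z = 1.960.
n = (1.960 × 10.1 / 0.623)² = 1009.67
Round up: n = 1010.

1010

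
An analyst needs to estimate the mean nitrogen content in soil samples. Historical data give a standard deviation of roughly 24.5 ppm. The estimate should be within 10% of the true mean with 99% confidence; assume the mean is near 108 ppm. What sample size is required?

35

For a mean, the margin of error is E = z·σ/√n, so n = (zσ/E)².
At 99% confidence, z = 2.576.
E = 10% of 108 = 10.8 ppm.
n = (2.576 × 24.5 / 10.8)² = 34.15
Round up: n = 35.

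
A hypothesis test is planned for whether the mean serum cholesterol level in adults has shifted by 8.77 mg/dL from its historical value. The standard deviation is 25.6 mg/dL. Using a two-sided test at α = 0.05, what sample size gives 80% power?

For a one-sample z-test, n = ((z_{α/2} + z_β)·σ/δ)².
z_{α/2} = 1.960 (two-sided α = 0.05); z_β = 0.842 (power 80% → β = 0.2).
n = (2.802 × 25.6 / 8.77)² = 66.90
Round up: n = 67.

67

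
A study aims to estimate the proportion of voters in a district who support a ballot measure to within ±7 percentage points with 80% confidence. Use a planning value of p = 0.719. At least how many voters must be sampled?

For a proportion with margin E = 0.07 at 80% confidence, z = 1.282.
n = p̂(1−p̂)(z/E)² = 0.719 × 0.281 × (1.282/0.07)² = 67.77
Round up: n = 68.

68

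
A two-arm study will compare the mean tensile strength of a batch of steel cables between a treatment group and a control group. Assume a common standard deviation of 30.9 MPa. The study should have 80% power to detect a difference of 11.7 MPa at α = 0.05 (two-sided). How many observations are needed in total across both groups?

For two equal groups, n per group = 2·((z_{α/2} + z_β)·σ/δ)².
z_{α/2} = 1.960; z_β = 0.842 (power 80%).
n = 2 × (2.802 × 30.9 / 11.7)² = 2 × 54.76 = 109.52
Round up: n = 110 per group.
Total across both groups: 2 × 110 = 220.

220 total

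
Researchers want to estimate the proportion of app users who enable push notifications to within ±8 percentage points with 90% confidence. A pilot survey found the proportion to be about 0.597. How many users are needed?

For a proportion with margin E = 0.08 at 90% confidence, z = 1.645.
n = p̂(1−p̂)(z/E)² = 0.597 × 0.403 × (1.645/0.08)² = 101.73
Round up: n = 102.

102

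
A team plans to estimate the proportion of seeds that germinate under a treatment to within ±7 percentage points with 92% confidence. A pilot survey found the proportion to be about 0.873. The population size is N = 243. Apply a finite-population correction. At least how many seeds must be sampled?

n = 55

For a proportion with margin E = 0.07 at 92% confidence, z = 1.751.
n = p̂(1−p̂)(z/E)² = 0.873 × 0.127 × (1.751/0.07)² = 69.37 — call this n₀.
Finite-population correction with N = 243: n = n₀ / (1 + (n₀−1)/N) = 69.37 / 1.281 = 54.15
Round up: n = 55.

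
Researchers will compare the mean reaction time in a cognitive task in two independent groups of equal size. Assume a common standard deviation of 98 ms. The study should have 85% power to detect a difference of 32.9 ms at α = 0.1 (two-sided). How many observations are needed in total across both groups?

For two equal groups, n per group = 2·((z_{α/2} + z_β)·σ/δ)².
z_{α/2} = 1.645; z_β = 1.036 (power 85%).
n = 2 × (2.681 × 98 / 32.9)² = 2 × 63.78 = 127.56
Round up: n = 128 per group.
Total across both groups: 2 × 128 = 256.

256 total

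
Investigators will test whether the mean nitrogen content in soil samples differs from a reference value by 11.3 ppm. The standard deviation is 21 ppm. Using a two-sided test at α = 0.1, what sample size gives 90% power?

30

For a one-sample z-test, n = ((z_{α/2} + z_β)·σ/δ)².
z_{α/2} = 1.645 (two-sided α = 0.1); z_β = 1.282 (power 90% → β = 0.1).
n = (2.927 × 21 / 11.3)² = 29.59
Round up: n = 30.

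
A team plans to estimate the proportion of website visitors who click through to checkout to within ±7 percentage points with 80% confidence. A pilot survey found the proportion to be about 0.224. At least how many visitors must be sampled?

For a proportion with margin E = 0.07 at 80% confidence, z = 1.282.
n = p̂(1−p̂)(z/E)² = 0.224 × 0.776 × (1.282/0.07)² = 58.30
Round up: n = 59.

59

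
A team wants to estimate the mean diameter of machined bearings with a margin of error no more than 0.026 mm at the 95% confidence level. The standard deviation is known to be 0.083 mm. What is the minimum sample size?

For a mean, the margin of error is E = z·σ/√n, so n = (zσ/E)².
At 95% confidence, z = 1.960.
n = (1.960 × 0.083 / 0.026)² = 39.15
Round up: n = 40.

40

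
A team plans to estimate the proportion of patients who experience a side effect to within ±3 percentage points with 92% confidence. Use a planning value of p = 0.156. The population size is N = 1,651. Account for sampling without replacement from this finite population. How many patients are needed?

353

For a proportion with margin E = 0.03 at 92% confidence, z = 1.751.
n = p̂(1−p̂)(z/E)² = 0.156 × 0.844 × (1.751/0.03)² = 448.54 — call this n₀.
Finite-population correction with N = 1,651: n = n₀ / (1 + (n₀−1)/N) = 448.54 / 1.271 = 352.90
Round up: n = 353.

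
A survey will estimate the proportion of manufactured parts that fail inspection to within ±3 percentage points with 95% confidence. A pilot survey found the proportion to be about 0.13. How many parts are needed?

n = 483

For a proportion with margin E = 0.03 at 95% confidence, z = 1.960.
n = p̂(1−p̂)(z/E)² = 0.13 × 0.87 × (1.960/0.03)² = 482.76
Round up: n = 483.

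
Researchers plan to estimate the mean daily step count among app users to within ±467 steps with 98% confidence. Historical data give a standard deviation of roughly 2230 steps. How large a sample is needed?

For a mean, the margin of error is E = z·σ/√n, so n = (zσ/E)².
At 98% confidence, z = 2.326.
n = (2.326 × 2230 / 467)² = 123.37
Round up: n = 124.

n = 124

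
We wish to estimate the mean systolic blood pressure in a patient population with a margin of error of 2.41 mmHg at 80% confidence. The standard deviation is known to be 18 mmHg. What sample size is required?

n = 92

For a mean, the margin of error is E = z·σ/√n, so n = (zσ/E)².
At 80% confidence, z = 1.282.
n = (1.282 × 18 / 2.41)² = 91.68
Round up: n = 92.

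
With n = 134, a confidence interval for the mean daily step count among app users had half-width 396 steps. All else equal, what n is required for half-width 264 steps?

Margin of error scales as 1/√n, so n₂ = n₁·(E₁/E₂)².
n₂ = 134 × (396/264)² = 134 × 2.25 = 301.50
Round up: n₂ = 302.

302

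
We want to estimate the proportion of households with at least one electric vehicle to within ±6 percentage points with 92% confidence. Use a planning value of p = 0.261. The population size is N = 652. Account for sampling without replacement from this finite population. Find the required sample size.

For a proportion with margin E = 0.06 at 92% confidence, z = 1.751.
n = p̂(1−p̂)(z/E)² = 0.261 × 0.739 × (1.751/0.06)² = 164.27 — call this n₀.
Finite-population correction with N = 652: n = n₀ / (1 + (n₀−1)/N) = 164.27 / 1.25 = 131.42
Round up: n = 132.

132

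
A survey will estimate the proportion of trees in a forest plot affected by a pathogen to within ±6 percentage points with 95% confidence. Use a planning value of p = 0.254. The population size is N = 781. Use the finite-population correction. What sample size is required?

n = 161

For a proportion with margin E = 0.06 at 95% confidence, z = 1.960.
n = p̂(1−p̂)(z/E)² = 0.254 × 0.746 × (1.960/0.06)² = 202.20 — call this n₀.
Finite-population correction with N = 781: n = n₀ / (1 + (n₀−1)/N) = 202.20 / 1.258 = 160.73
Round up: n = 161.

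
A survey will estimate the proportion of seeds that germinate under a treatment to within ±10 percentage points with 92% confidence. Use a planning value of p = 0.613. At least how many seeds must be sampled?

73

For a proportion with margin E = 0.1 at 92% confidence, z = 1.751.
n = p̂(1−p̂)(z/E)² = 0.613 × 0.387 × (1.751/0.1)² = 72.74
Round up: n = 73.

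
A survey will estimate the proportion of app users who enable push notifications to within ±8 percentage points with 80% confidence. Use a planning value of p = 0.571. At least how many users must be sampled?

n = 63

For a proportion with margin E = 0.08 at 80% confidence, z = 1.282.
n = p̂(1−p̂)(z/E)² = 0.571 × 0.429 × (1.282/0.08)² = 62.91
Round up: n = 63.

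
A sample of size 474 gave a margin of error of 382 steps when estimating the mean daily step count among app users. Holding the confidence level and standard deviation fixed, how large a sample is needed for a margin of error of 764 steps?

Margin of error scales as 1/√n, so n₂ = n₁·(E₁/E₂)².
n₂ = 474 × (382/764)² = 474 × 0.25 = 118.50
Round up: n₂ = 119.

119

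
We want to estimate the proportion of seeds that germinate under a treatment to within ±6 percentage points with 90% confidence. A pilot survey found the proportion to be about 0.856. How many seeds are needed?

93

For a proportion with margin E = 0.06 at 90% confidence, z = 1.645.
n = p̂(1−p̂)(z/E)² = 0.856 × 0.144 × (1.645/0.06)² = 92.65
Round up: n = 93.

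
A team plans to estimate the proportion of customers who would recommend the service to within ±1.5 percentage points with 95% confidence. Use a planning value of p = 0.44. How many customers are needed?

4207

For a proportion with margin E = 0.015 at 95% confidence, z = 1.960.
n = p̂(1−p̂)(z/E)² = 0.44 × 0.56 × (1.960/0.015)² = 4206.98
Round up: n = 4207.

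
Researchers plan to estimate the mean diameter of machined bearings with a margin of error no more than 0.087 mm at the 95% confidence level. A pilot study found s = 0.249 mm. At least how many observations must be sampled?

n = 32

For a mean, the margin of error is E = z·σ/√n, so n = (zσ/E)².
At 95% confidence, z = 1.960.
n = (1.960 × 0.249 / 0.087)² = 31.47
Round up: n = 32.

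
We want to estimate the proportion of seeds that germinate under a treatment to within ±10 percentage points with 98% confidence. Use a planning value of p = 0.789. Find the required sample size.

n = 91

For a proportion with margin E = 0.1 at 98% confidence, z = 2.326.
n = p̂(1−p̂)(z/E)² = 0.789 × 0.211 × (2.326/0.1)² = 90.07
Round up: n = 91.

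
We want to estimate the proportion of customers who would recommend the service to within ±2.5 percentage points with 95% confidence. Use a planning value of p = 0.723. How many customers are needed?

For a proportion with margin E = 0.025 at 95% confidence, z = 1.960.
n = p̂(1−p̂)(z/E)² = 0.723 × 0.277 × (1.960/0.025)² = 1230.98
Round up: n = 1231.

1231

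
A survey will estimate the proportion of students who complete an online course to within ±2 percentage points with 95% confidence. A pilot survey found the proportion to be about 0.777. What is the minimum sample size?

For a proportion with margin E = 0.02 at 95% confidence, z = 1.960.
n = p̂(1−p̂)(z/E)² = 0.777 × 0.223 × (1.960/0.02)² = 1664.09
Round up: n = 1665.

1665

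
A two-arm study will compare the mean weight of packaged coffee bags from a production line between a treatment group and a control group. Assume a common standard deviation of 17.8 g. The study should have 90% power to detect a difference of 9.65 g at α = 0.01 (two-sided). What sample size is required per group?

102 per group

For two equal groups, n per group = 2·((z_{α/2} + z_β)·σ/δ)².
z_{α/2} = 2.576; z_β = 1.282 (power 90%).
n = 2 × (3.858 × 17.8 / 9.65)² = 2 × 50.64 = 101.28
Round up: n = 102 per group.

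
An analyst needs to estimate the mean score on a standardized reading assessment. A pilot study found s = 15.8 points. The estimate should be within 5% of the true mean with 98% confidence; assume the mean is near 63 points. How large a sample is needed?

137

For a mean, the margin of error is E = z·σ/√n, so n = (zσ/E)².
At 98% confidence, z = 2.326.
E = 5% of 63 = 3.15 points.
n = (2.326 × 15.8 / 3.15)² = 136.12
Round up: n = 137.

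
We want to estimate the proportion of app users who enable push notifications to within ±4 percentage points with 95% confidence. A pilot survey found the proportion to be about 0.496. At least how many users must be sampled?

n = 601

For a proportion with margin E = 0.04 at 95% confidence, z = 1.960.
n = p̂(1−p̂)(z/E)² = 0.496 × 0.504 × (1.960/0.04)² = 600.21
Round up: n = 601.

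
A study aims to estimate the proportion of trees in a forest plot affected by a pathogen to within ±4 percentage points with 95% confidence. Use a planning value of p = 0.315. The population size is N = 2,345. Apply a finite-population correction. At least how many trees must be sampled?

n = 425

For a proportion with margin E = 0.04 at 95% confidence, z = 1.960.
n = p̂(1−p̂)(z/E)² = 0.315 × 0.685 × (1.960/0.04)² = 518.08 — call this n₀.
Finite-population correction with N = 2,345: n = n₀ / (1 + (n₀−1)/N) = 518.08 / 1.221 = 424.31
Round up: n = 425.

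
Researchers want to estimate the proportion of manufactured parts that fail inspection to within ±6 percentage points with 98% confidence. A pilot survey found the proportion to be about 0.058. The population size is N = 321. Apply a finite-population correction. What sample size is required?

66

For a proportion with margin E = 0.06 at 98% confidence, z = 2.326.
n = p̂(1−p̂)(z/E)² = 0.058 × 0.942 × (2.326/0.06)² = 82.11 — call this n₀.
Finite-population correction with N = 321: n = n₀ / (1 + (n₀−1)/N) = 82.11 / 1.253 = 65.53
Round up: n = 66.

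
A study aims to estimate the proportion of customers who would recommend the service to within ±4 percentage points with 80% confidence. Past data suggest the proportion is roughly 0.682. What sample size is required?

223

For a proportion with margin E = 0.04 at 80% confidence, z = 1.282.
n = p̂(1−p̂)(z/E)² = 0.682 × 0.318 × (1.282/0.04)² = 222.78
Round up: n = 223.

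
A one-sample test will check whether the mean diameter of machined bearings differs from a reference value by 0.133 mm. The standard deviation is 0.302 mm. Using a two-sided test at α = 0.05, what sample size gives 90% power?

55

For a one-sample z-test, n = ((z_{α/2} + z_β)·σ/δ)².
z_{α/2} = 1.960 (two-sided α = 0.05); z_β = 1.282 (power 90% → β = 0.1).
n = (3.242 × 0.302 / 0.133)² = 54.19
Round up: n = 55.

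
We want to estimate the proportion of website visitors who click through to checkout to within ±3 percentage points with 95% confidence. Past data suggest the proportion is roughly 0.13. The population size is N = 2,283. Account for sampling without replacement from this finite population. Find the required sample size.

399

For a proportion with margin E = 0.03 at 95% confidence, z = 1.960.
n = p̂(1−p̂)(z/E)² = 0.13 × 0.87 × (1.960/0.03)² = 482.76 — call this n₀.
Finite-population correction with N = 2,283: n = n₀ / (1 + (n₀−1)/N) = 482.76 / 1.211 = 398.65
Round up: n = 399.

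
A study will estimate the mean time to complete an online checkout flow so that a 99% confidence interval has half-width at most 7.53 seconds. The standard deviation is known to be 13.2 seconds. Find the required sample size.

21

For a mean, the margin of error is E = z·σ/√n, so n = (zσ/E)².
At 99% confidence, z = 2.576.
n = (2.576 × 13.2 / 7.53)² = 20.39
Round up: n = 21.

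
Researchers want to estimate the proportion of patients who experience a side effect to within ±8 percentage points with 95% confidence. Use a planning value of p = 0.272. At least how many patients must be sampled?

119

For a proportion with margin E = 0.08 at 95% confidence, z = 1.960.
n = p̂(1−p̂)(z/E)² = 0.272 × 0.728 × (1.960/0.08)² = 118.86
Round up: n = 119.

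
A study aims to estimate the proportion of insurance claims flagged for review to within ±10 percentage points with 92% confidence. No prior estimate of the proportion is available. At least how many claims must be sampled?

77

For a proportion with margin E = 0.1 at 92% confidence, z = 1.751.
With no prior estimate, use p = 0.5, which maximizes p(1−p) at 0.25.
n = 0.25 × (z/E)² = 0.25 × (1.751/0.1)² = 76.65
Round up: n = 77.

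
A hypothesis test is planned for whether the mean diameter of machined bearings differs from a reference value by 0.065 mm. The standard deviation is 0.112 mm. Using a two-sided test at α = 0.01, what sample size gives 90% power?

n = 45

For a one-sample z-test, n = ((z_{α/2} + z_β)·σ/δ)².
z_{α/2} = 2.576 (two-sided α = 0.01); z_β = 1.282 (power 90% → β = 0.1).
n = (3.858 × 0.112 / 0.065)² = 44.19
Round up: n = 45.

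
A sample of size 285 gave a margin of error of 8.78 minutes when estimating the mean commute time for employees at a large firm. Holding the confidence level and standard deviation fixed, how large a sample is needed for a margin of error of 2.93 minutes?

Margin of error scales as 1/√n, so n₂ = n₁·(E₁/E₂)².
n₂ = 285 × (8.78/2.93)² = 285 × 8.98 = 2559.30
Round up: n₂ = 2560.

2560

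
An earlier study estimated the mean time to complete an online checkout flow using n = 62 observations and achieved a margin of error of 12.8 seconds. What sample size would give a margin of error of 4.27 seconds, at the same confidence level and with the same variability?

n = 558

Margin of error scales as 1/√n, so n₂ = n₁·(E₁/E₂)².
n₂ = 62 × (12.8/4.27)² = 62 × 8.986 = 557.13
Round up: n₂ = 558.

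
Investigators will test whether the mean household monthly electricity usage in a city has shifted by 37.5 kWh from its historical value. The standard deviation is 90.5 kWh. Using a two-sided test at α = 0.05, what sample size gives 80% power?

For a one-sample z-test, n = ((z_{α/2} + z_β)·σ/δ)².
z_{α/2} = 1.960 (two-sided α = 0.05); z_β = 0.842 (power 80% → β = 0.2).
n = (2.802 × 90.5 / 37.5)² = 45.73
Round up: n = 46.

46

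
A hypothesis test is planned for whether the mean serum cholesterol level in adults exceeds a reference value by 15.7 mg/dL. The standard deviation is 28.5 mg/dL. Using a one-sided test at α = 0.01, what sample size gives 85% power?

38

For a one-sample z-test, n = ((z_α + z_β)·σ/δ)².
z_α = 2.326 (one-sided α = 0.01); z_β = 1.036 (power 85% → β = 0.15).
n = (3.362 × 28.5 / 15.7)² = 37.25
Round up: n = 38.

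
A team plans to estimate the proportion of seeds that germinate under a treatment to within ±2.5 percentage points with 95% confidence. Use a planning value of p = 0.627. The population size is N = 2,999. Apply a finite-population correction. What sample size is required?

n = 972

For a proportion with margin E = 0.025 at 95% confidence, z = 1.960.
n = p̂(1−p̂)(z/E)² = 0.627 × 0.373 × (1.960/0.025)² = 1437.50 — call this n₀.
Finite-population correction with N = 2,999: n = n₀ / (1 + (n₀−1)/N) = 1437.50 / 1.479 = 971.94
Round up: n = 972.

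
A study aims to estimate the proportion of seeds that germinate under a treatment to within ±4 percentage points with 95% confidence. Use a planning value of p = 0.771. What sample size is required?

424

For a proportion with margin E = 0.04 at 95% confidence, z = 1.960.
n = p̂(1−p̂)(z/E)² = 0.771 × 0.229 × (1.960/0.04)² = 423.92
Round up: n = 424.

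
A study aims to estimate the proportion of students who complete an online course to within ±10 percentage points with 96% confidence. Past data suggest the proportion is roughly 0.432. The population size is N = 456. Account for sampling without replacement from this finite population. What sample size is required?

For a proportion with margin E = 0.1 at 96% confidence, z = 2.054.
n = p̂(1−p̂)(z/E)² = 0.432 × 0.568 × (2.054/0.1)² = 103.52 — call this n₀.
Finite-population correction with N = 456: n = n₀ / (1 + (n₀−1)/N) = 103.52 / 1.225 = 84.51
Round up: n = 85.

n = 85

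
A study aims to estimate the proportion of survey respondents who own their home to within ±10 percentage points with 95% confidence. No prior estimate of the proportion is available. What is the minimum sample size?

97

For a proportion with margin E = 0.1 at 95% confidence, z = 1.960.
With no prior estimate, use p = 0.5, which maximizes p(1−p) at 0.25.
n = 0.25 × (z/E)² = 0.25 × (1.960/0.1)² = 96.04
Round up: n = 97.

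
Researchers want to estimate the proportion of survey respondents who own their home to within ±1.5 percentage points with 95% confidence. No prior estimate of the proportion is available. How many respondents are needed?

n = 4269

For a proportion with margin E = 0.015 at 95% confidence, z = 1.960.
With no prior estimate, use p = 0.5, which maximizes p(1−p) at 0.25.
n = 0.25 × (z/E)² = 0.25 × (1.960/0.015)² = 4268.44
Round up: n = 4269.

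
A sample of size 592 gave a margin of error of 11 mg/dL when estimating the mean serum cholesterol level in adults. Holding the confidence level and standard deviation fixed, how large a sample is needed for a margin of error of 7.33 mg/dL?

1334

Margin of error scales as 1/√n, so n₂ = n₁·(E₁/E₂)².
n₂ = 592 × (11/7.33)² = 592 × 2.252 = 1333.18
Round up: n₂ = 1334.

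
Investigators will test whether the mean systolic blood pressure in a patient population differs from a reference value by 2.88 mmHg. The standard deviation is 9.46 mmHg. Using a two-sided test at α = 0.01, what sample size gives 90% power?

For a one-sample z-test, n = ((z_{α/2} + z_β)·σ/δ)².
z_{α/2} = 2.576 (two-sided α = 0.01); z_β = 1.282 (power 90% → β = 0.1).
n = (3.858 × 9.46 / 2.88)² = 160.59
Round up: n = 161.

161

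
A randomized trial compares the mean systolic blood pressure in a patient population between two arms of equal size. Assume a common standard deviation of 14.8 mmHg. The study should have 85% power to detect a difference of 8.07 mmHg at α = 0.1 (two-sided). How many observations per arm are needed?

For two equal groups, n per group = 2·((z_{α/2} + z_β)·σ/δ)².
z_{α/2} = 1.645; z_β = 1.036 (power 85%).
n = 2 × (2.681 × 14.8 / 8.07)² = 2 × 24.18 = 48.36
Round up: n = 49 per group.

49 per group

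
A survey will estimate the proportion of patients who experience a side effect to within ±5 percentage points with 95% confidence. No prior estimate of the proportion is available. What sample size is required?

385

For a proportion with margin E = 0.05 at 95% confidence, z = 1.960.
With no prior estimate, use p = 0.5, which maximizes p(1−p) at 0.25.
n = 0.25 × (z/E)² = 0.25 × (1.960/0.05)² = 384.16
Round up: n = 385.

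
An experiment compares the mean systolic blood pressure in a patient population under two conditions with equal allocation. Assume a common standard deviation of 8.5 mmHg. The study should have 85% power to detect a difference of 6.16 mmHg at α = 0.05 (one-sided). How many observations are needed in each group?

For two equal groups, n per group = 2·((z_α + z_β)·σ/δ)².
z_α = 1.645; z_β = 1.036 (power 85%).
n = 2 × (2.681 × 8.5 / 6.16)² = 2 × 13.69 = 27.38
Round up: n = 28 per group.

28 per group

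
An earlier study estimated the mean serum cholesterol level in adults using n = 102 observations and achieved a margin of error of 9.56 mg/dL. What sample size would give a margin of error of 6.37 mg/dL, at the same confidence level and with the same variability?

230

Margin of error scales as 1/√n, so n₂ = n₁·(E₁/E₂)².
n₂ = 102 × (9.56/6.37)² = 102 × 2.252 = 229.70
Round up: n₂ = 230.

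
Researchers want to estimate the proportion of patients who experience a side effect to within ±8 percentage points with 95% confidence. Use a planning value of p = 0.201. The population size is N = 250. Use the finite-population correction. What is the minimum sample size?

70

For a proportion with margin E = 0.08 at 95% confidence, z = 1.960.
n = p̂(1−p̂)(z/E)² = 0.201 × 0.799 × (1.960/0.08)² = 96.40 — call this n₀.
Finite-population correction with N = 250: n = n₀ / (1 + (n₀−1)/N) = 96.40 / 1.382 = 69.75
Round up: n = 70.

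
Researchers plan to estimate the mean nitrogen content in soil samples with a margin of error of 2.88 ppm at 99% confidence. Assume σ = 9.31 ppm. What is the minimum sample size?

For a mean, the margin of error is E = z·σ/√n, so n = (zσ/E)².
At 99% confidence, z = 2.576.
n = (2.576 × 9.31 / 2.88)² = 69.34
Round up: n = 70.

n = 70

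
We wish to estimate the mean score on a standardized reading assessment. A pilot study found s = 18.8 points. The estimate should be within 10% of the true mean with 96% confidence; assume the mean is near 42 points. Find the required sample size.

85

For a mean, the margin of error is E = z·σ/√n, so n = (zσ/E)².
At 96% confidence, z = 2.054.
E = 10% of 42 = 4.2 points.
n = (2.054 × 18.8 / 4.2)² = 84.53
Round up: n = 85.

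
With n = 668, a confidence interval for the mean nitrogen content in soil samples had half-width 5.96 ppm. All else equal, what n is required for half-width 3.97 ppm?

Margin of error scales as 1/√n, so n₂ = n₁·(E₁/E₂)².
n₂ = 668 × (5.96/3.97)² = 668 × 2.254 = 1505.67
Round up: n₂ = 1506.

1506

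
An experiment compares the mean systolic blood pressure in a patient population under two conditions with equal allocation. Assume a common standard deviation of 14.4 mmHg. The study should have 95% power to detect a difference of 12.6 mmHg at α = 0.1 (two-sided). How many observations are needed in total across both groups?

58 total

For two equal groups, n per group = 2·((z_{α/2} + z_β)·σ/δ)².
z_{α/2} = 1.645; z_β = 1.645 (power 95%).
n = 2 × (3.290 × 14.4 / 12.6)² = 2 × 14.14 = 28.28
Round up: n = 29 per group.
Total across both groups: 2 × 29 = 58.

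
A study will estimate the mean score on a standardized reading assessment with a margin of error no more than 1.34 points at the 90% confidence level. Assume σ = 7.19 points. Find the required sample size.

78

For a mean, the margin of error is E = z·σ/√n, so n = (zσ/E)².
At 90% confidence, z = 1.645.
n = (1.645 × 7.19 / 1.34)² = 77.91
Round up: n = 78.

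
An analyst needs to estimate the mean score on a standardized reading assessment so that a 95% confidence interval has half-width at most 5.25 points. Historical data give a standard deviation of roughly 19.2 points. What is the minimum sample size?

n = 52

For a mean, the margin of error is E = z·σ/√n, so n = (zσ/E)².
At 95% confidence, z = 1.960.
n = (1.960 × 19.2 / 5.25)² = 51.38
Round up: n = 52.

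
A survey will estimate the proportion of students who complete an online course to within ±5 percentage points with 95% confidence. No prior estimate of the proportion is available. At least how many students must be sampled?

For a proportion with margin E = 0.05 at 95% confidence, z = 1.960.
With no prior estimate, use p = 0.5, which maximizes p(1−p) at 0.25.
n = 0.25 × (z/E)² = 0.25 × (1.960/0.05)² = 384.16
Round up: n = 385.

385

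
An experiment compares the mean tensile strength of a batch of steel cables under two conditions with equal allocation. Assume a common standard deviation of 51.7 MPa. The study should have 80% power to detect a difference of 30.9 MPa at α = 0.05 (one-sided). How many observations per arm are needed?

For two equal groups, n per group = 2·((z_α + z_β)·σ/δ)².
z_α = 1.645; z_β = 0.842 (power 80%).
n = 2 × (2.487 × 51.7 / 30.9)² = 2 × 17.31 = 34.62
Round up: n = 35 per group.

35 per group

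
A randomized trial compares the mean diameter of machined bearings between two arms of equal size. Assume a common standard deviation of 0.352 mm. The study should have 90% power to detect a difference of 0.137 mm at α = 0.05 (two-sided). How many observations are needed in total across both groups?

For two equal groups, n per group = 2·((z_{α/2} + z_β)·σ/δ)².
z_{α/2} = 1.960; z_β = 1.282 (power 90%).
n = 2 × (3.242 × 0.352 / 0.137)² = 2 × 69.39 = 138.78
Round up: n = 139 per group.
Total across both groups: 2 × 139 = 278.

278 total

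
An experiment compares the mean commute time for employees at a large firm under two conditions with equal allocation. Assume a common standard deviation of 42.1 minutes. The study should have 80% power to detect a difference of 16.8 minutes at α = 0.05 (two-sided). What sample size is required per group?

For two equal groups, n per group = 2·((z_{α/2} + z_β)·σ/δ)².
z_{α/2} = 1.960; z_β = 0.842 (power 80%).
n = 2 × (2.802 × 42.1 / 16.8)² = 2 × 49.30 = 98.60
Round up: n = 99 per group.

99 per group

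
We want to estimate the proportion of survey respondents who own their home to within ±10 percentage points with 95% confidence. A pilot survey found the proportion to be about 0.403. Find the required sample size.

93

For a proportion with margin E = 0.1 at 95% confidence, z = 1.960.
n = p̂(1−p̂)(z/E)² = 0.403 × 0.597 × (1.960/0.1)² = 92.43
Round up: n = 93.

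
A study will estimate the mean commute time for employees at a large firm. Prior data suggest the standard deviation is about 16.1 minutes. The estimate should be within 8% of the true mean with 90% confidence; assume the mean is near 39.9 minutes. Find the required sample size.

n = 69

For a mean, the margin of error is E = z·σ/√n, so n = (zσ/E)².
At 90% confidence, z = 1.645.
E = 8% of 39.9 = 3.192 minutes.
n = (1.645 × 16.1 / 3.192)² = 68.84
Round up: n = 69.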